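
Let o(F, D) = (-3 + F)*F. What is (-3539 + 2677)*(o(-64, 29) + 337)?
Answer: -3986750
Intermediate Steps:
o(F, D) = F*(-3 + F)
(-3539 + 2677)*(o(-64, 29) + 337) = (-3539 + 2677)*(-64*(-3 - 64) + 337) = -862*(-64*(-67) + 337) = -862*(4288 + 337) = -862*4625 = -3986750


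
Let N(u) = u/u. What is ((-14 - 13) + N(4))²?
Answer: 676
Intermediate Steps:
N(u) = 1
((-14 - 13) + N(4))² = ((-14 - 13) + 1)² = (-27 + 1)² = (-26)² = 676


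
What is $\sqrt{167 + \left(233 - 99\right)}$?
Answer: $\sqrt{301} \approx 17.349$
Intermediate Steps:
$\sqrt{167 + \left(233 - 99\right)} = \sqrt{167 + 134} = \sqrt{301}$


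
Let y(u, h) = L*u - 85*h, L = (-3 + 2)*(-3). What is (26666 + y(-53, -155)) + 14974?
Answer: 54656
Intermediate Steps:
L = 3 (L = -1*(-3) = 3)
y(u, h) = -85*h + 3*u (y(u, h) = 3*u - 85*h = -85*h + 3*u)
(26666 + y(-53, -155)) + 14974 = (26666 + (-85*(-155) + 3*(-53))) + 14974 = (26666 + (13175 - 159)) + 14974 = (26666 + 13016) + 14974 = 39682 + 14974 = 54656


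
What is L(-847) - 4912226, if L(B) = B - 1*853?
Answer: -4913926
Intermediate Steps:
L(B) = -853 + B (L(B) = B - 853 = -853 + B)
L(-847) - 4912226 = (-853 - 847) - 4912226 = -1700 - 4912226 = -4913926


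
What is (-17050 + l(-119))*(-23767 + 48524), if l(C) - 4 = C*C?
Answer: -71423945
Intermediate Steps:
l(C) = 4 + C² (l(C) = 4 + C*C = 4 + C²)
(-17050 + l(-119))*(-23767 + 48524) = (-17050 + (4 + (-119)²))*(-23767 + 48524) = (-17050 + (4 + 14161))*24757 = (-17050 + 14165)*24757 = -2885*24757 = -71423945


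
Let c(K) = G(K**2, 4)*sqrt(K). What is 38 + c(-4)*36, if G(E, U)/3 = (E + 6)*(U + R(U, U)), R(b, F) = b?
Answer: 38 + 38016*I ≈ 38.0 + 38016.0*I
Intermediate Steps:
G(E, U) = 6*U*(6 + E) (G(E, U) = 3*((E + 6)*(U + U)) = 3*((6 + E)*(2*U)) = 3*(2*U*(6 + E)) = 6*U*(6 + E))
c(K) = sqrt(K)*(144 + 24*K**2) (c(K) = (6*4*(6 + K**2))*sqrt(K) = (144 + 24*K**2)*sqrt(K) = sqrt(K)*(144 + 24*K**2))
38 + c(-4)*36 = 38 + (24*sqrt(-4)*(6 + (-4)**2))*36 = 38 + (24*(2*I)*(6 + 16))*36 = 38 + (24*(2*I)*22)*36 = 38 + (1056*I)*36 = 38 + 38016*I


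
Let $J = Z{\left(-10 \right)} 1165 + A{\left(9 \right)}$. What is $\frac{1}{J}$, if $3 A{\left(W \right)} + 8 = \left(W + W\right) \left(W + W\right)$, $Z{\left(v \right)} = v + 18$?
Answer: $\frac{3}{28276} \approx 0.0001061$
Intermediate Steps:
$Z{\left(v \right)} = 18 + v$
$A{\left(W \right)} = - \frac{8}{3} + \frac{4 W^{2}}{3}$ ($A{\left(W \right)} = - \frac{8}{3} + \frac{\left(W + W\right) \left(W + W\right)}{3} = - \frac{8}{3} + \frac{2 W 2 W}{3} = - \frac{8}{3} + \frac{4 W^{2}}{3}$)
$J = \frac{28276}{3}$ ($J = \left(18 - 10\right) 1165 - \left(\frac{8}{3} - \frac{4 \cdot 9^{2}}{3}\right) = 8 \cdot 1165 + \left(- \frac{8}{3} + \frac{4}{3} \cdot 81\right) = 9320 + \left(- \frac{8}{3} + 108\right) = 9320 + \frac{316}{3} = \frac{28276}{3} \approx 9425.3$)
$\frac{1}{J} = \frac{1}{\frac{28276}{3}} = \frac{3}{28276}$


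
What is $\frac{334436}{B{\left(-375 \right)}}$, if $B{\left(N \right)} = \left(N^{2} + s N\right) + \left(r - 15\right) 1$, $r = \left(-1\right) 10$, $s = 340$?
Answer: $\frac{83609}{3275} \approx 25.529$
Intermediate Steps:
$r = -10$
$B{\left(N \right)} = -25 + N^{2} + 340 N$ ($B{\left(N \right)} = \left(N^{2} + 340 N\right) + \left(-10 - 15\right) 1 = \left(N^{2} + 340 N\right) - 25 = -25 + N^{2} + 340 N$)
$\frac{334436}{B{\left(-375 \right)}} = \frac{334436}{-25 + \left(-375\right)^{2} + 340 \left(-375\right)} = \frac{334436}{-25 + 140625 - 127500} = \frac{334436}{13100} = 334436 \cdot \frac{1}{13100} = \frac{83609}{3275}$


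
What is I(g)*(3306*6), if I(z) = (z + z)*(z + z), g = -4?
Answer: 1269504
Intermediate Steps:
I(z) = 4*z**2 (I(z) = (2*z)*(2*z) = 4*z**2)
I(g)*(3306*6) = (4*(-4)**2)*(3306*6) = (4*16)*19836 = 64*19836 = 1269504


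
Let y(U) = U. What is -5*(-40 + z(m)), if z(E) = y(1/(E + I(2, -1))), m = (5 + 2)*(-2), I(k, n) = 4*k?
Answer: 1205/6 ≈ 200.83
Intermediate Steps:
m = -14 (m = 7*(-2) = -14)
z(E) = 1/(8 + E) (z(E) = 1/(E + 4*2) = 1/(E + 8) = 1/(8 + E))
-5*(-40 + z(m)) = -5*(-40 + 1/(8 - 14)) = -5*(-40 + 1/(-6)) = -5*(-40 - 1/6) = -5*(-241/6) = 1205/6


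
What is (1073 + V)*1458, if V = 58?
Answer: 1648998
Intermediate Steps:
(1073 + V)*1458 = (1073 + 58)*1458 = 1131*1458 = 1648998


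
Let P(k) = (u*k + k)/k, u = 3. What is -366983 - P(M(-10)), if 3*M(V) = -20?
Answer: -366987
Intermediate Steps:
M(V) = -20/3 (M(V) = (⅓)*(-20) = -20/3)
P(k) = 4 (P(k) = (3*k + k)/k = (4*k)/k = 4)
-366983 - P(M(-10)) = -366983 - 1*4 = -366983 - 4 = -366987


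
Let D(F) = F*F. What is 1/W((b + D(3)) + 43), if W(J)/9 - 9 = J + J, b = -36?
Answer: 1/369 ≈ 0.0027100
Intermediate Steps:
D(F) = F**2
W(J) = 81 + 18*J (W(J) = 81 + 9*(J + J) = 81 + 9*(2*J) = 81 + 18*J)
1/W((b + D(3)) + 43) = 1/(81 + 18*((-36 + 3**2) + 43)) = 1/(81 + 18*((-36 + 9) + 43)) = 1/(81 + 18*(-27 + 43)) = 1/(81 + 18*16) = 1/(81 + 288) = 1/369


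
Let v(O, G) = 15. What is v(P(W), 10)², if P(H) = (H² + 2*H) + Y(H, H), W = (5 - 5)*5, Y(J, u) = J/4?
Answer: 225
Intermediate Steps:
Y(J, u) = J/4 (Y(J, u) = J*(¼) = J/4)
W = 0 (W = 0*5 = 0)
P(H) = H² + 9*H/4 (P(H) = (H² + 2*H) + H/4 = H² + 9*H/4)
v(P(W), 10)² = 15² = 225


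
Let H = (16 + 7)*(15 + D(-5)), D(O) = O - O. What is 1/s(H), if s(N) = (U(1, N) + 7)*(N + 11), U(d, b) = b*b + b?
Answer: 1/42498212 ≈ 2.3530e-8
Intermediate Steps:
D(O) = 0
U(d, b) = b + b² (U(d, b) = b² + b = b + b²)
H = 345 (H = (16 + 7)*(15 + 0) = 23*15 = 345)
s(N) = (7 + N*(1 + N))*(11 + N) (s(N) = (N*(1 + N) + 7)*(N + 11) = (7 + N*(1 + N))*(11 + N))
1/s(H) = 1/(77 + 345³ + 12*345² + 18*345) = 1/(77 + 41063625 + 12*119025 + 6210) = 1/(77 + 41063625 + 1428300 + 6210) = 1/42498212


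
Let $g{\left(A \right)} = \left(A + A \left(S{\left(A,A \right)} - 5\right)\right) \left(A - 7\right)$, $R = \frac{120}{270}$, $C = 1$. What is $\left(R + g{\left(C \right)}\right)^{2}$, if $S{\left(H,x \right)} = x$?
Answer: $\frac{27556}{81} \approx 340.2$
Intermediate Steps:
$R = \frac{4}{9}$ ($R = 120 \cdot \frac{1}{270} = \frac{4}{9} \approx 0.44444$)
$g{\left(A \right)} = \left(-7 + A\right) \left(A + A \left(-5 + A\right)\right)$ ($g{\left(A \right)} = \left(A + A \left(A - 5\right)\right) \left(A - 7\right) = \left(A + A \left(-5 + A\right)\right) \left(-7 + A\right) = \left(-7 + A\right) \left(A + A \left(-5 + A\right)\right)$)
$\left(R + g{\left(C \right)}\right)^{2} = \left(\frac{4}{9} + 1 \left(28 + 1^{2} - 11\right)\right)^{2} = \left(\frac{4}{9} + 1 \left(28 + 1 - 11\right)\right)^{2} = \left(\frac{4}{9} + 1 \cdot 18\right)^{2} = \left(\frac{4}{9} + 18\right)^{2} = \left(\frac{166}{9}\right)^{2} = \frac{27556}{81}$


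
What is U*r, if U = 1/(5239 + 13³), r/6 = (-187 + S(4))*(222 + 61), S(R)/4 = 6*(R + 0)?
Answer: -5943/286 ≈ -20.780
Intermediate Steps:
S(R) = 24*R (S(R) = 4*(6*(R + 0)) = 4*(6*R) = 24*R)
r = -154518 (r = 6*((-187 + 24*4)*(222 + 61)) = 6*((-187 + 96)*283) = 6*(-91*283) = 6*(-25753) = -154518)
U = 1/7436 (U = 1/(5239 + 2197) = 1/7436 ≈ 0.00013448)
U*r = (1/7436)*(-154518) = -5943/286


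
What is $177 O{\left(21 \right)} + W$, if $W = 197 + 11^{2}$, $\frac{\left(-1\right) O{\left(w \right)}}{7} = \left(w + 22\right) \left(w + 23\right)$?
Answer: $-2343870$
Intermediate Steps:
$O{\left(w \right)} = - 7 \left(22 + w\right) \left(23 + w\right)$ ($O{\left(w \right)} = - 7 \left(w + 22\right) \left(w + 23\right) = - 7 \left(22 + w\right) \left(23 + w\right)$)
$W = 318$ ($W = 197 + 121 = 318$)
$177 O{\left(21 \right)} + W = 177 \left(-3542 - 6615 - 7 \cdot 21^{2}\right) + 318 = 177 \left(-3542 - 6615 - 3087\right) + 318 = 177 \left(-13244\right) + 318 = -2344188 + 318 = -2343870$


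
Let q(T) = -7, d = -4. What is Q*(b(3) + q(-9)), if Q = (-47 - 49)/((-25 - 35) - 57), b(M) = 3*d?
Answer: -608/39 ≈ -15.590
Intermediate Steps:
b(M) = -12 (b(M) = 3*(-4) = -12)
Q = 32/39 (Q = -96/(-60 - 57) = -96/(-117) = -96*(-1/117) = 32/39 ≈ 0.82051)
Q*(b(3) + q(-9)) = 32*(-12 - 7)/39 = (32/39)*(-19) = -608/39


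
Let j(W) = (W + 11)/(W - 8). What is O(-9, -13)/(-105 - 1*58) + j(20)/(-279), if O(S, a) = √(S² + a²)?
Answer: -1/108 - 5*√10/163 ≈ -0.10626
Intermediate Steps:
j(W) = (11 + W)/(-8 + W)
O(-9, -13)/(-105 - 1*58) + j(20)/(-279) = √((-9)² + (-13)²)/(-105 - 1*58) + ((11 + 20)/(-8 + 20))/(-279) = √(81 + 169)/(-105 - 58) + (31/12)*(-1/279) = √250/(-163) + ((1/12)*31)*(-1/279) = (5*√10)*(-1/163) + (31/12)*(-1/279) = -5*√10/163 - 1/108 = -1/108 - 5*√10/163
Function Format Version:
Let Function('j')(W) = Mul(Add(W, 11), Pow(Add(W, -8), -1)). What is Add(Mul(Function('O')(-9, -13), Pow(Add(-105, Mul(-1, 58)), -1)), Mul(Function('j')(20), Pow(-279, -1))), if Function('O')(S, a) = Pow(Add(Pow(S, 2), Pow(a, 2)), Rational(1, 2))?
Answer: Add(Rational(-1, 108), Mul(Rational(-5, 163), Pow(10, Rational(1, 2)))) ≈ -0.10626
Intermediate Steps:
Function('j')(W) = Mul(Pow(Add(-8, W), -1), Add(11, W)) (Function('j')(W) = Mul(Add(11, W), Pow(Add(-8, W), -1)) = Mul(Pow(Add(-8, W), -1), Add(11, W)))
Add(Mul(Function('O')(-9, -13), Pow(Add(-105, Mul(-1, 58)), -1)), Mul(Function('j')(20), Pow(-279, -1))) = Add(Mul(Pow(Add(Pow(-9, 2), Pow(-13, 2)), Rational(1, 2)), Pow(Add(-105, Mul(-1, 58)), -1)), Mul(Mul(Pow(Add(-8, 20), -1), Add(11, 20)), Pow(-279, -1))) = Add(Mul(Pow(Add(81, 169), Rational(1, 2)), Pow(Add(-105, -58), -1)), Mul(Mul(Pow(12, -1), 31), Rational(-1, 279))) = Add(Mul(Pow(250, Rational(1, 2)), Pow(-163, -1)), Mul(Mul(Rational(1, 12), 31), Rational(-1, 279))) = Add(Mul(Mul(5, Pow(10, Rational(1, 2))), Rational(-1, 163)), Mul(Rational(31, 12), Rational(-1, 279))) = Add(Mul(Rational(-5, 163), Pow(10, Rational(1, 2))), Rational(-1, 108)) = Add(Rational(-1, 108), Mul(Rational(-5, 163), Pow(10, Rational(1, 2))))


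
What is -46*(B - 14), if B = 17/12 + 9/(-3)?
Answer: 4301/6 ≈ 716.83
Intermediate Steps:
B = -19/12 (B = 17*(1/12) + 9*(-⅓) = 17/12 - 3 = -19/12 ≈ -1.5833)
-46*(B - 14) = -46*(-19/12 - 14) = -46*(-187/12) = 4301/6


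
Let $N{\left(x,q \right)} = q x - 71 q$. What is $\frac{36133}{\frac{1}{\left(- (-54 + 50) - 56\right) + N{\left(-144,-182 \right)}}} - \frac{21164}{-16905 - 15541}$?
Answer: $\frac{22906963192984}{16223} \approx 1.412 \cdot 10^{9}$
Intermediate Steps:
$N{\left(x,q \right)} = - 71 q + q x$
$\frac{36133}{\frac{1}{\left(- (-54 + 50) - 56\right) + N{\left(-144,-182 \right)}}} - \frac{21164}{-16905 - 15541} = \frac{36133}{\frac{1}{\left(- (-54 + 50) - 56\right) - 182 \left(-71 - 144\right)}} - \frac{21164}{-16905 - 15541} = \frac{36133}{\frac{1}{\left(\left(-1\right) \left(-4\right) - 56\right) - -39130}} - \frac{21164}{-32446} = \frac{36133}{\frac{1}{\left(4 - 56\right) + 39130}} - - \frac{10582}{16223} = \frac{36133}{\frac{1}{-52 + 39130}} + \frac{10582}{16223} = \frac{36133}{\frac{1}{39078}} + \frac{10582}{16223} = 36133 \frac{1}{\frac{1}{39078}} + \frac{10582}{16223} = 36133 \cdot 39078 + \frac{10582}{16223} = 1412005374 + \frac{10582}{16223} = \frac{22906963192984}{16223}$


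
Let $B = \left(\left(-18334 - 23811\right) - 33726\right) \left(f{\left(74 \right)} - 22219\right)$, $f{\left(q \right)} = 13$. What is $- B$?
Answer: $-1684791426$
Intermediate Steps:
$B = 1684791426$ ($B = \left(\left(-18334 - 23811\right) - 33726\right) \left(13 - 22219\right) = \left(\left(-18334 - 23811\right) - 33726\right) \left(-22206\right) = \left(-42145 - 33726\right) \left(-22206\right) = \left(-75871\right) \left(-22206\right) = 1684791426$)
$- B = \left(-1\right) 1684791426 = -1684791426$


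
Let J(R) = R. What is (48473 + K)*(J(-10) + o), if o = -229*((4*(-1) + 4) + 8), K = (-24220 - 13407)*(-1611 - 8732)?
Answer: -716951591628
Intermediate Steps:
K = 389176061 (K = -37627*(-10343) = 389176061)
o = -1832 (o = -229*((-4 + 4) + 8) = -229*(0 + 8) = -229*8 = -1832)
(48473 + K)*(J(-10) + o) = (48473 + 389176061)*(-10 - 1832) = 389224534*(-1842) = -716951591628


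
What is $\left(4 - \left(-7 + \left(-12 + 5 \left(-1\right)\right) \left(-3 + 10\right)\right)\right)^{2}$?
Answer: $16900$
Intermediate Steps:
$\left(4 - \left(-7 + \left(-12 + 5 \left(-1\right)\right) \left(-3 + 10\right)\right)\right)^{2} = \left(4 - \left(-7 + \left(-12 - 5\right) 7\right)\right)^{2} = \left(4 - \left(-7 - 119\right)\right)^{2} = \left(4 + \left(7 - -119\right)\right)^{2} = \left(4 + \left(7 + 119\right)\right)^{2} = \left(4 + 126\right)^{2} = 130^{2} = 16900$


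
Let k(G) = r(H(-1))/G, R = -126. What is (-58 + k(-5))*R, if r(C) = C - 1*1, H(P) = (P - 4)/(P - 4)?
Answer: 7308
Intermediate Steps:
H(P) = 1 (H(P) = (-4 + P)/(-4 + P) = 1)
r(C) = -1 + C (r(C) = C - 1 = -1 + C)
k(G) = 0 (k(G) = (-1 + 1)/G = 0/G = 0)
(-58 + k(-5))*R = (-58 + 0)*(-126) = -58*(-126) = 7308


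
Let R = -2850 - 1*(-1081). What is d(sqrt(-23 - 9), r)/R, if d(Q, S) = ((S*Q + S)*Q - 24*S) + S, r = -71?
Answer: -3905/1769 + 284*I*sqrt(2)/1769 ≈ -2.2075 + 0.22704*I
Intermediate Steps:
R = -1769 (R = -2850 + 1081 = -1769)
d(Q, S) = -23*S + Q*(S + Q*S) (d(Q, S) = ((Q*S + S)*Q - 24*S) + S = ((S + Q*S)*Q - 24*S) + S = (Q*(S + Q*S) - 24*S) + S = (-24*S + Q*(S + Q*S)) + S = -23*S + Q*(S + Q*S))
d(sqrt(-23 - 9), r)/R = -71*(-23 + sqrt(-23 - 9) + (sqrt(-23 - 9))**2)/(-1769) = -71*(-23 + sqrt(-32) + (sqrt(-32))**2)*(-1/1769) = -71*(-23 + 4*I*sqrt(2) + (4*I*sqrt(2))**2)*(-1/1769) = -71*(-23 + 4*I*sqrt(2) - 32)*(-1/1769) = -71*(-55 + 4*I*sqrt(2))*(-1/1769) = (3905 - 284*I*sqrt(2))*(-1/1769) = -3905/1769 + 284*I*sqrt(2)/1769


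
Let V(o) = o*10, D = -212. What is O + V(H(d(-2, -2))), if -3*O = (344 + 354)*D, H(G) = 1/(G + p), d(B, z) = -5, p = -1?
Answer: 147971/3 ≈ 49324.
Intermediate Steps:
H(G) = 1/(-1 + G) (H(G) = 1/(G - 1) = 1/(-1 + G))
O = 147976/3 (O = -(344 + 354)*(-212)/3 = -698*(-212)/3 = -⅓*(-147976) = 147976/3 ≈ 49325.)
V(o) = 10*o
O + V(H(d(-2, -2))) = 147976/3 + 10/(-1 - 5) = 147976/3 + 10/(-6) = 147976/3 + 10*(-⅙) = 147976/3 - 5/3 = 147971/3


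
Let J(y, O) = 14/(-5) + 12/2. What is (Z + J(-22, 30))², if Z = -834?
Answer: 17255716/25 ≈ 6.9023e+5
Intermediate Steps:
J(y, O) = 16/5 (J(y, O) = 14*(-⅕) + 12*(½) = -14/5 + 6 = 16/5)
(Z + J(-22, 30))² = (-834 + 16/5)² = (-4154/5)² = 17255716/25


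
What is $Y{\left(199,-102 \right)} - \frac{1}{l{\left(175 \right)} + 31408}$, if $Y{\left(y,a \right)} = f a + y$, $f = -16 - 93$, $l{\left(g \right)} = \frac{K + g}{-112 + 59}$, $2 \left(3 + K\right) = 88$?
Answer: $\frac{18836105283}{1664408} \approx 11317.0$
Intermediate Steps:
$K = 41$ ($K = -3 + \frac{1}{2} \cdot 88 = -3 + 44 = 41$)
$l{\left(g \right)} = - \frac{41}{53} - \frac{g}{53}$ ($l{\left(g \right)} = \frac{41 + g}{-112 + 59} = \frac{41 + g}{-53} = \left(41 + g\right) \left(- \frac{1}{53}\right) = - \frac{41}{53} - \frac{g}{53}$)
$f = -109$
$Y{\left(y,a \right)} = y - 109 a$ ($Y{\left(y,a \right)} = - 109 a + y = y - 109 a$)
$Y{\left(199,-102 \right)} - \frac{1}{l{\left(175 \right)} + 31408} = \left(199 - -11118\right) - \frac{1}{\left(- \frac{41}{53} - \frac{175}{53}\right) + 31408} = \left(199 + 11118\right) - \frac{1}{\left(- \frac{41}{53} - \frac{175}{53}\right) + 31408} = 11317 - \frac{1}{- \frac{216}{53} + 31408} = 11317 - \frac{1}{\frac{1664408}{53}} = 11317 - \frac{53}{1664408} = \frac{18836105283}{1664408}$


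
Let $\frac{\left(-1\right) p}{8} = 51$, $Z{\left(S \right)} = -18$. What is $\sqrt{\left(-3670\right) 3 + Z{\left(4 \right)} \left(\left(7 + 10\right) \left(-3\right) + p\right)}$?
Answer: $2 i \sqrt{687} \approx 52.421 i$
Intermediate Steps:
$p = -408$ ($p = \left(-8\right) 51 = -408$)
$\sqrt{\left(-3670\right) 3 + Z{\left(4 \right)} \left(\left(7 + 10\right) \left(-3\right) + p\right)} = \sqrt{\left(-3670\right) 3 - 18 \left(\left(7 + 10\right) \left(-3\right) - 408\right)} = \sqrt{-11010 - 18 \left(17 \left(-3\right) - 408\right)} = \sqrt{-11010 - 18 \left(-51 - 408\right)} = \sqrt{-11010 - -8262} = \sqrt{-11010 + 8262} = \sqrt{-2748} = 2 i \sqrt{687}$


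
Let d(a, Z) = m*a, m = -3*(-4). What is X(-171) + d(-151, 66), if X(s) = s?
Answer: -1983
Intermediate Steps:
m = 12
d(a, Z) = 12*a
X(-171) + d(-151, 66) = -171 + 12*(-151) = -171 - 1812 = -1983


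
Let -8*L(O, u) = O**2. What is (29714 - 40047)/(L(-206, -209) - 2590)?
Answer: 20666/15789 ≈ 1.3089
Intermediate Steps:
L(O, u) = -O**2/8
(29714 - 40047)/(L(-206, -209) - 2590) = (29714 - 40047)/(-1/8*(-206)**2 - 2590) = -10333/(-1/8*42436 - 2590) = -10333/(-10609/2 - 2590) = -10333/(-15789/2) = -10333*(-2/15789) = 20666/15789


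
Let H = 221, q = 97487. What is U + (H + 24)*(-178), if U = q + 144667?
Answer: 198544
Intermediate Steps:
U = 242154 (U = 97487 + 144667 = 242154)
U + (H + 24)*(-178) = 242154 + (221 + 24)*(-178) = 242154 + 245*(-178) = 242154 - 43610 = 198544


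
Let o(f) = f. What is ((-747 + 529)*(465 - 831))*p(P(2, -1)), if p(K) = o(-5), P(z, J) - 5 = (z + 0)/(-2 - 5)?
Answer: -398940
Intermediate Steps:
P(z, J) = 5 - z/7 (P(z, J) = 5 + (z + 0)/(-2 - 5) = 5 + z/(-7) = 5 + z*(-⅐) = 5 - z/7)
p(K) = -5
((-747 + 529)*(465 - 831))*p(P(2, -1)) = ((-747 + 529)*(465 - 831))*(-5) = -218*(-366)*(-5) = 79788*(-5) = -398940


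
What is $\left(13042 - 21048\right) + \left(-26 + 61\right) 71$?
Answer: $-5521$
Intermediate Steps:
$\left(13042 - 21048\right) + \left(-26 + 61\right) 71 = -8006 + 35 \cdot 71 = -8006 + 2485 = -5521$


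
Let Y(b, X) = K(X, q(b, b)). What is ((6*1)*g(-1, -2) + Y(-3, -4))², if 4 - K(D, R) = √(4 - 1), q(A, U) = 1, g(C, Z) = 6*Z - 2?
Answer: (80 + √3)² ≈ 6680.1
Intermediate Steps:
g(C, Z) = -2 + 6*Z
K(D, R) = 4 - √3 (K(D, R) = 4 - √(4 - 1) = 4 - √3)
Y(b, X) = 4 - √3
((6*1)*g(-1, -2) + Y(-3, -4))² = ((6*1)*(-2 + 6*(-2)) + (4 - √3))² = (6*(-2 - 12) + (4 - √3))² = (6*(-14) + (4 - √3))² = (-84 + (4 - √3))² = (-80 - √3)²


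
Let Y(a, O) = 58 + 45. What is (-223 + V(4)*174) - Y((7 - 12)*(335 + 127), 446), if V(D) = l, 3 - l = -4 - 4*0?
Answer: 892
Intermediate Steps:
l = 7 (l = 3 - (-4 - 4*0) = 3 - (-4 + 0) = 3 - 1*(-4) = 3 + 4 = 7)
V(D) = 7
Y(a, O) = 103
(-223 + V(4)*174) - Y((7 - 12)*(335 + 127), 446) = (-223 + 7*174) - 1*103 = (-223 + 1218) - 103 = 995 - 103 = 892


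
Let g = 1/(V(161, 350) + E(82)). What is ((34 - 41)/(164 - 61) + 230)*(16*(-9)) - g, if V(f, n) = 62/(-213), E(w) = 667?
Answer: -484300699107/14626927 ≈ -33110.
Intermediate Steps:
V(f, n) = -62/213 (V(f, n) = 62*(-1/213) = -62/213)
g = 213/142009 (g = 1/(-62/213 + 667) = 1/(142009/213) = 213/142009 ≈ 0.0014999)
((34 - 41)/(164 - 61) + 230)*(16*(-9)) - g = ((34 - 41)/(164 - 61) + 230)*(16*(-9)) - 1*213/142009 = (-7/103 + 230)*(-144) - 213/142009 = (23683/103)*(-144) - 213/142009 = -3410352/103 - 213/142009 = -484300699107/14626927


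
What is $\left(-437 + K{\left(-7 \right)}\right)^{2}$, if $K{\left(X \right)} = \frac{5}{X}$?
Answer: $\frac{9388096}{49} \approx 1.9159 \cdot 10^{5}$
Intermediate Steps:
$\left(-437 + K{\left(-7 \right)}\right)^{2} = \left(-437 + \frac{5}{-7}\right)^{2} = \left(-437 + 5 \left(- \frac{1}{7}\right)\right)^{2} = \left(-437 - \frac{5}{7}\right)^{2} = \left(- \frac{3064}{7}\right)^{2} = \frac{9388096}{49}$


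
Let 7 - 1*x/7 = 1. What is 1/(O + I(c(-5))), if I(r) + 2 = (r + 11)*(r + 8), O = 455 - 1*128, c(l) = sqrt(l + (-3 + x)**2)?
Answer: 1929/3173765 - 38*sqrt(379)/3173765 ≈ 0.00037470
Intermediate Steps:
x = 42 (x = 49 - 7*1 = 49 - 7 = 42)
c(l) = sqrt(1521 + l) (c(l) = sqrt(l + (-3 + 42)**2) = sqrt(l + 39**2) = sqrt(l + 1521) = sqrt(1521 + l))
O = 327 (O = 455 - 128 = 327)
I(r) = -2 + (8 + r)*(11 + r) (I(r) = -2 + (r + 11)*(r + 8) = -2 + (11 + r)*(8 + r) = -2 + (8 + r)*(11 + r))
1/(O + I(c(-5))) = 1/(327 + (86 + (sqrt(1521 - 5))**2 + 19*sqrt(1521 - 5))) = 1/(327 + (86 + (sqrt(1516))**2 + 19*sqrt(1516))) = 1/(327 + (86 + (2*sqrt(379))**2 + 19*(2*sqrt(379)))) = 1/(327 + (86 + 1516 + 38*sqrt(379))) = 1/(327 + (1602 + 38*sqrt(379))) = 1/(1929 + 38*sqrt(379))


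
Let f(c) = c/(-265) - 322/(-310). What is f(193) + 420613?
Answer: 691067669/1643 ≈ 4.2061e+5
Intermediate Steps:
f(c) = 161/155 - c/265 (f(c) = c*(-1/265) - 322*(-1/310) = -c/265 + 161/155 = 161/155 - c/265)
f(193) + 420613 = (161/155 - 1/265*193) + 420613 = (161/155 - 193/265) + 420613 = 510/1643 + 420613 = 691067669/1643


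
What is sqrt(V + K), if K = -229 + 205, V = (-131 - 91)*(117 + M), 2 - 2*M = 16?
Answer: 6*I*sqrt(679) ≈ 156.35*I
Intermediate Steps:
M = -7 (M = 1 - 1/2*16 = 1 - 8 = -7)
V = -24420 (V = (-131 - 91)*(117 - 7) = -222*110 = -24420)
K = -24
sqrt(V + K) = sqrt(-24420 - 24) = sqrt(-24444) = 6*I*sqrt(679)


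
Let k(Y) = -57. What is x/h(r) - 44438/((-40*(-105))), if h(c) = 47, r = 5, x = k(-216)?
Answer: -1163993/98700 ≈ -11.793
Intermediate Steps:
x = -57
x/h(r) - 44438/((-40*(-105))) = -57/47 - 44438/((-40*(-105))) = -57*1/47 - 44438/4200 = -57/47 - 44438*1/4200 = -57/47 - 22219/2100 = -1163993/98700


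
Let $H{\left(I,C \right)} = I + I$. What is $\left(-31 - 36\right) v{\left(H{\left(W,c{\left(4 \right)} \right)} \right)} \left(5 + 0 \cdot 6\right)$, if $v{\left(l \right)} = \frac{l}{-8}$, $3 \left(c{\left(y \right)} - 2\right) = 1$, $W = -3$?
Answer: $- \frac{1005}{4} \approx -251.25$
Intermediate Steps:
$c{\left(y \right)} = \frac{7}{3}$ ($c{\left(y \right)} = 2 + \frac{1}{3} \cdot 1 = 2 + \frac{1}{3} = \frac{7}{3}$)
$H{\left(I,C \right)} = 2 I$
$v{\left(l \right)} = - \frac{l}{8}$ ($v{\left(l \right)} = l \left(- \frac{1}{8}\right) = - \frac{l}{8}$)
$\left(-31 - 36\right) v{\left(H{\left(W,c{\left(4 \right)} \right)} \right)} \left(5 + 0 \cdot 6\right) = \left(-31 - 36\right) \left(- \frac{2 \left(-3\right)}{8}\right) \left(5 + 0 \cdot 6\right) = \left(-31 - 36\right) \left(\left(- \frac{1}{8}\right) \left(-6\right)\right) \left(5 + 0\right) = \left(-67\right) \frac{3}{4} \cdot 5 = \left(- \frac{201}{4}\right) 5 = - \frac{1005}{4}$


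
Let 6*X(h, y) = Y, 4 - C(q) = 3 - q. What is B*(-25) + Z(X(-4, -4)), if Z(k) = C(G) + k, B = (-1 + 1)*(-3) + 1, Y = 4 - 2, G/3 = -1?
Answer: -80/3 ≈ -26.667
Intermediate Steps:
G = -3 (G = 3*(-1) = -3)
C(q) = 1 + q (C(q) = 4 - (3 - q) = 4 + (-3 + q) = 1 + q)
Y = 2
B = 1 (B = 0*(-3) + 1 = 0 + 1 = 1)
X(h, y) = ⅓ (X(h, y) = (⅙)*2 = ⅓)
Z(k) = -2 + k (Z(k) = (1 - 3) + k = -2 + k)
B*(-25) + Z(X(-4, -4)) = 1*(-25) + (-2 + ⅓) = -25 - 5/3 = -80/3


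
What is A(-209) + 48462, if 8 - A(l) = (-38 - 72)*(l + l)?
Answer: 2490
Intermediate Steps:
A(l) = 8 + 220*l (A(l) = 8 - (-38 - 72)*(l + l) = 8 - (-110)*2*l = 8 - (-220)*l = 8 + 220*l)
A(-209) + 48462 = (8 + 220*(-209)) + 48462 = (8 - 45980) + 48462 = -45972 + 48462 = 2490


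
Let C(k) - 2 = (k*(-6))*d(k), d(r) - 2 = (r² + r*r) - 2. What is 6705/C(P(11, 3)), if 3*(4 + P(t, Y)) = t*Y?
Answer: -6705/4114 ≈ -1.6298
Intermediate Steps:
P(t, Y) = -4 + Y*t/3 (P(t, Y) = -4 + (t*Y)/3 = -4 + (Y*t)/3 = -4 + Y*t/3)
d(r) = 2*r² (d(r) = 2 + ((r² + r*r) - 2) = 2 + ((r² + r²) - 2) = 2 + (2*r² - 2) = 2 + (-2 + 2*r²) = 2*r²)
C(k) = 2 - 12*k³ (C(k) = 2 + (k*(-6))*(2*k²) = 2 + (-6*k)*(2*k²) = 2 - 12*k³)
6705/C(P(11, 3)) = 6705/(2 - 12*(-4 + (⅓)*3*11)³) = 6705/(2 - 12*(-4 + 11)³) = 6705/(2 - 12*7³) = 6705/(2 - 12*343) = 6705/(2 - 4116) = 6705/(-4114) = 6705*(-1/4114) = -6705/4114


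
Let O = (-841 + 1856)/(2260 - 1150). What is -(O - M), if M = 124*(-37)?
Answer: -1018739/222 ≈ -4588.9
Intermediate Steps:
O = 203/222 (O = 1015/1110 = 1015*(1/1110) = 203/222 ≈ 0.91441)
M = -4588
-(O - M) = -(203/222 - 1*(-4588)) = -(203/222 + 4588) = -1*1018739/222 = -1018739/222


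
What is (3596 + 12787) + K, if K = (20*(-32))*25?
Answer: 383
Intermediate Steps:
K = -16000 (K = -640*25 = -16000)
(3596 + 12787) + K = (3596 + 12787) - 16000 = 16383 - 16000 = 383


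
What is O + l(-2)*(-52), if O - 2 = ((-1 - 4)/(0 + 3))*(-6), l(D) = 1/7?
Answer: 32/7 ≈ 4.5714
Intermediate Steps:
l(D) = ⅐
O = 12 (O = 2 + ((-1 - 4)/(0 + 3))*(-6) = 2 - 5/3*(-6) = 2 + 10 = 12)
O + l(-2)*(-52) = 12 + (⅐)*(-52) = 12 - 52/7 = 32/7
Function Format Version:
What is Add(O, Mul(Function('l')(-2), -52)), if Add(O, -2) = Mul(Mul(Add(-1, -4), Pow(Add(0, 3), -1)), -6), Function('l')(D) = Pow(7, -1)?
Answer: Rational(32, 7) ≈ 4.5714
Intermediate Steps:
Function('l')(D) = Rational(1, 7)
O = 12 (O = Add(2, Mul(Mul(Add(-1, -4), Pow(Add(0, 3), -1)), -6)) = Add(2, Mul(Mul(-5, Pow(3, -1)), -6)) = Add(2, Mul(Mul(-5, Rational(1, 3)), -6)) = Add(2, Mul(Rational(-5, 3), -6)) = Add(2, 10) = 12)
Add(O, Mul(Function('l')(-2), -52)) = Add(12, Mul(Rational(1, 7), -52)) = Add(12, Rational(-52, 7)) = Rational(32, 7)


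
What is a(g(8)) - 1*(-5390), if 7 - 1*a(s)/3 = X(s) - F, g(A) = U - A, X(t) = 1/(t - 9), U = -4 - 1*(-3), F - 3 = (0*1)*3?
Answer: 32521/6 ≈ 5420.2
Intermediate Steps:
F = 3 (F = 3 + (0*1)*3 = 3 + 0*3 = 3 + 0 = 3)
U = -1 (U = -4 + 3 = -1)
X(t) = 1/(-9 + t)
g(A) = -1 - A
a(s) = 30 - 3/(-9 + s) (a(s) = 21 - 3*(1/(-9 + s) - 1*3) = 21 - 3*(1/(-9 + s) - 3) = 21 - 3*(-3 + 1/(-9 + s)) = 21 + (9 - 3/(-9 + s)) = 30 - 3/(-9 + s))
a(g(8)) - 1*(-5390) = 3*(-91 + 10*(-1 - 1*8))/(-9 + (-1 - 1*8)) - 1*(-5390) = 3*(-91 + 10*(-1 - 8))/(-9 + (-1 - 8)) + 5390 = 3*(-91 + 10*(-9))/(-9 - 9) + 5390 = 3*(-91 - 90)/(-18) + 5390 = 3*(-1/18)*(-181) + 5390 = 181/6 + 5390 = 32521/6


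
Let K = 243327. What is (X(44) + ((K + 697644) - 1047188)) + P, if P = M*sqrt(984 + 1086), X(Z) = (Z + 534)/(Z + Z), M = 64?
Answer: -4673259/44 + 192*sqrt(230) ≈ -1.0330e+5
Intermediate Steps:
X(Z) = (534 + Z)/(2*Z) (X(Z) = (534 + Z)/((2*Z)) = (534 + Z)*(1/(2*Z)) = (534 + Z)/(2*Z))
P = 192*sqrt(230) (P = 64*sqrt(984 + 1086) = 64*sqrt(2070) = 64*(3*sqrt(230)) = 192*sqrt(230) ≈ 2911.8)
(X(44) + ((K + 697644) - 1047188)) + P = ((1/2)*(534 + 44)/44 + ((243327 + 697644) - 1047188)) + 192*sqrt(230) = ((1/2)*(1/44)*578 + (940971 - 1047188)) + 192*sqrt(230) = (289/44 - 106217) + 192*sqrt(230) = -4673259/44 + 192*sqrt(230)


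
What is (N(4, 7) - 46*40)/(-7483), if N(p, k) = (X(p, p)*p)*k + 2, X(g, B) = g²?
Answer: 1390/7483 ≈ 0.18575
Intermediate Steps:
N(p, k) = 2 + k*p³ (N(p, k) = (p²*p)*k + 2 = p³*k + 2 = k*p³ + 2 = 2 + k*p³)
(N(4, 7) - 46*40)/(-7483) = ((2 + 7*4³) - 46*40)/(-7483) = ((2 + 7*64) - 1840)*(-1/7483) = ((2 + 448) - 1840)*(-1/7483) = (450 - 1840)*(-1/7483) = -1390*(-1/7483) = 1390/7483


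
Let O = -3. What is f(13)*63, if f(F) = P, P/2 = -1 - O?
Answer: 252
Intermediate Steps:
P = 4 (P = 2*(-1 - 1*(-3)) = 2*(-1 + 3) = 2*2 = 4)
f(F) = 4
f(13)*63 = 4*63 = 252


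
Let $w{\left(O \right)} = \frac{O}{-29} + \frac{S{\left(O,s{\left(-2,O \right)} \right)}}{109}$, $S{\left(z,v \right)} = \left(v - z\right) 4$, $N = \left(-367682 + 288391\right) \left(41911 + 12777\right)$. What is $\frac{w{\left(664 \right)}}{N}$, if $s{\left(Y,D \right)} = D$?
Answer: $\frac{83}{15718965004} \approx 5.2802 \cdot 10^{-9}$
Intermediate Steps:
$N = -4336266208$ ($N = \left(-79291\right) 54688 = -4336266208$)
$S{\left(z,v \right)} = - 4 z + 4 v$
$w{\left(O \right)} = - \frac{O}{29}$ ($w{\left(O \right)} = \frac{O}{-29} + \frac{- 4 O + 4 O}{109} = O \left(- \frac{1}{29}\right) + 0 \cdot \frac{1}{109} = - \frac{O}{29} + 0 = - \frac{O}{29}$)
$\frac{w{\left(664 \right)}}{N} = \frac{\left(- \frac{1}{29}\right) 664}{-4336266208} = \left(- \frac{664}{29}\right) \left(- \frac{1}{4336266208}\right) = \frac{83}{15718965004}$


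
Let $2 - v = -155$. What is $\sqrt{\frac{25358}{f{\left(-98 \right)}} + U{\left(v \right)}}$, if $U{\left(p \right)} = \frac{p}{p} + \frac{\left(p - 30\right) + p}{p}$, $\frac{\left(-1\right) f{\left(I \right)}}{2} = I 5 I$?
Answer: $\frac{\sqrt{15061180345}}{76930} \approx 1.5953$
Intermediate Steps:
$v = 157$ ($v = 2 - -155 = 2 + 155 = 157$)
$f{\left(I \right)} = - 10 I^{2}$ ($f{\left(I \right)} = - 2 I 5 I = - 2 \cdot 5 I I = - 2 \cdot 5 I^{2} = - 10 I^{2}$)
$U{\left(p \right)} = 1 + \frac{-30 + 2 p}{p}$ ($U{\left(p \right)} = 1 + \frac{\left(-30 + p\right) + p}{p} = 1 + \frac{-30 + 2 p}{p}$)
$\sqrt{\frac{25358}{f{\left(-98 \right)}} + U{\left(v \right)}} = \sqrt{\frac{25358}{\left(-10\right) \left(-98\right)^{2}} + \left(3 - \frac{30}{157}\right)} = \sqrt{\frac{25358}{\left(-10\right) 9604} + \left(3 - \frac{30}{157}\right)} = \sqrt{\frac{25358}{-96040} + \left(3 - \frac{30}{157}\right)} = \sqrt{25358 \left(- \frac{1}{96040}\right) + \frac{441}{157}} = \sqrt{- \frac{12679}{48020} + \frac{441}{157}} = \sqrt{\frac{19186217}{7539140}} = \frac{\sqrt{15061180345}}{76930}$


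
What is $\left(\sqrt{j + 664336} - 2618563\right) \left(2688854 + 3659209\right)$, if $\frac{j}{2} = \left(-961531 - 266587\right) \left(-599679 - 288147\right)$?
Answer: $-16622802893469 + 12696126 \sqrt{545177711818} \approx -7.2485 \cdot 10^{12}$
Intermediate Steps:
$j = 2180710182936$ ($j = 2 \left(-961531 - 266587\right) \left(-599679 - 288147\right) = 2 \left(\left(-1228118\right) \left(-887826\right)\right) = 2 \cdot 1090355091468 = 2180710182936$)
$\left(\sqrt{j + 664336} - 2618563\right) \left(2688854 + 3659209\right) = \left(\sqrt{2180710182936 + 664336} - 2618563\right) \left(2688854 + 3659209\right) = \left(\sqrt{2180710847272} - 2618563\right) 6348063 = \left(2 \sqrt{545177711818} - 2618563\right) 6348063 = \left(-2618563 + 2 \sqrt{545177711818}\right) 6348063 = -16622802893469 + 12696126 \sqrt{545177711818}$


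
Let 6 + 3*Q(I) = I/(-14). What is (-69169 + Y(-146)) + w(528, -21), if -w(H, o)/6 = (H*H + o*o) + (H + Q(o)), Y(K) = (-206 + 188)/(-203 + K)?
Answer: -609939604/349 ≈ -1.7477e+6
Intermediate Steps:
Q(I) = -2 - I/42 (Q(I) = -2 + (I/(-14))/3 = -2 + (I*(-1/14))/3 = -2 + (-I/14)/3 = -2 - I/42)
Y(K) = -18/(-203 + K)
w(H, o) = 12 - 6*H - 6*H² - 6*o² + o/7 (w(H, o) = -6*((H*H + o*o) + (H + (-2 - o/42))) = -6*((H² + o²) + (-2 + H - o/42)) = -6*(-2 + H + H² + o² - o/42) = 12 - 6*H - 6*H² - 6*o² + o/7)
(-69169 + Y(-146)) + w(528, -21) = (-69169 - 18/(-203 - 146)) + (12 - 6*528 - 6*528² - 6*(-21)² + (⅐)*(-21)) = (-69169 - 18/(-349)) + (12 - 3168 - 6*278784 - 6*441 - 3) = (-69169 - 18*(-1/349)) + (12 - 3168 - 1672704 - 2646 - 3) = (-69169 + 18/349) - 1678509 = -24139963/349 - 1678509 = -609939604/349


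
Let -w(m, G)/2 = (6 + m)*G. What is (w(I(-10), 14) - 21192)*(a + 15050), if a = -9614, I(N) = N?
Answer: -114590880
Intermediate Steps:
w(m, G) = -2*G*(6 + m) (w(m, G) = -2*(6 + m)*G = -2*G*(6 + m))
(w(I(-10), 14) - 21192)*(a + 15050) = (-2*14*(6 - 10) - 21192)*(-9614 + 15050) = (-2*14*(-4) - 21192)*5436 = (112 - 21192)*5436 = -21080*5436 = -114590880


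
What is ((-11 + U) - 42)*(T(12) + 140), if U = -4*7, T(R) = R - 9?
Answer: -11583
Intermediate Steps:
T(R) = -9 + R
U = -28
((-11 + U) - 42)*(T(12) + 140) = ((-11 - 28) - 42)*((-9 + 12) + 140) = (-39 - 42)*(3 + 140) = -81*143 = -11583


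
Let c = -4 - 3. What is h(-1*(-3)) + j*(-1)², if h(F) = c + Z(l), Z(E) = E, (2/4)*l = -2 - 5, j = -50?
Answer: -71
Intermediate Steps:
c = -7
l = -14 (l = 2*(-2 - 5) = 2*(-7) = -14)
h(F) = -21 (h(F) = -7 - 14 = -21)
h(-1*(-3)) + j*(-1)² = -21 - 50*(-1)² = -21 - 50*1 = -21 - 50 = -71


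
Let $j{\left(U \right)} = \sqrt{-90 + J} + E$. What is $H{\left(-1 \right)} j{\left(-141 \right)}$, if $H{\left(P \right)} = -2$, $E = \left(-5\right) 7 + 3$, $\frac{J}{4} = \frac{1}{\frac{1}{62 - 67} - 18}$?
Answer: $64 - \frac{2 i \sqrt{747110}}{91} \approx 64.0 - 18.997 i$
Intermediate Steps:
$J = - \frac{20}{91}$ ($J = \frac{4}{\frac{1}{62 - 67} - 18} = \frac{4}{\frac{1}{-5} - 18} = \frac{4}{- \frac{1}{5} - 18} = \frac{4}{- \frac{91}{5}} = 4 \left(- \frac{5}{91}\right) = - \frac{20}{91} \approx -0.21978$)
$E = -32$ ($E = -35 + 3 = -32$)
$j{\left(U \right)} = -32 + \frac{i \sqrt{747110}}{91}$ ($j{\left(U \right)} = \sqrt{-90 - \frac{20}{91}} - 32 = \sqrt{- \frac{8210}{91}} - 32 = \frac{i \sqrt{747110}}{91} - 32 = -32 + \frac{i \sqrt{747110}}{91}$)
$H{\left(-1 \right)} j{\left(-141 \right)} = - 2 \left(-32 + \frac{i \sqrt{747110}}{91}\right) = 64 - \frac{2 i \sqrt{747110}}{91}$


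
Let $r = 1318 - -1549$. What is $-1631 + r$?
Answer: $1236$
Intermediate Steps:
$r = 2867$ ($r = 1318 + 1549 = 2867$)
$-1631 + r = -1631 + 2867 = 1236$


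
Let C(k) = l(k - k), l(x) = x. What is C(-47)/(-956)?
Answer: 0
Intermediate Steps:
C(k) = 0 (C(k) = k - k = 0)
C(-47)/(-956) = 0/(-956) = 0*(-1/956) = 0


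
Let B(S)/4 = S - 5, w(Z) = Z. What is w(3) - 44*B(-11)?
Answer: 2819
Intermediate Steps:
B(S) = -20 + 4*S (B(S) = 4*(S - 5) = 4*(-5 + S) = -20 + 4*S)
w(3) - 44*B(-11) = 3 - 44*(-20 + 4*(-11)) = 3 - 44*(-20 - 44) = 3 - 44*(-64) = 3 + 2816 = 2819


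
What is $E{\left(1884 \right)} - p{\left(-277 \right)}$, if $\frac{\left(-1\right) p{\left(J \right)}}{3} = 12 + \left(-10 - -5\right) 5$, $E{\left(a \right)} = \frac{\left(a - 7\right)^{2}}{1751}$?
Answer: $\frac{3454840}{1751} \approx 1973.1$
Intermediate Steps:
$E{\left(a \right)} = \frac{\left(-7 + a\right)^{2}}{1751}$ ($E{\left(a \right)} = \left(-7 + a\right)^{2} \cdot \frac{1}{1751} = \frac{\left(-7 + a\right)^{2}}{1751}$)
$p{\left(J \right)} = 39$ ($p{\left(J \right)} = - 3 \left(12 + \left(-10 - -5\right) 5\right) = - 3 \left(12 + \left(-10 + 5\right) 5\right) = - 3 \left(12 - 25\right) = \left(-3\right) \left(-13\right) = 39$)
$E{\left(1884 \right)} - p{\left(-277 \right)} = \frac{\left(-7 + 1884\right)^{2}}{1751} - 39 = \frac{1877^{2}}{1751} - 39 = \frac{1}{1751} \cdot 3523129 - 39 = \frac{3523129}{1751} - 39 = \frac{3454840}{1751}$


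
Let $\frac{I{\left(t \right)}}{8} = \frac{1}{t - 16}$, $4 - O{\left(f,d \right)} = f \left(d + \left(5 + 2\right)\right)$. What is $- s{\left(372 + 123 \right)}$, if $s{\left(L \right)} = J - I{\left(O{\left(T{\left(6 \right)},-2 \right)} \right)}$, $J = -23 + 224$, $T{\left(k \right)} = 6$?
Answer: $- \frac{4225}{21} \approx -201.19$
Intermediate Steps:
$O{\left(f,d \right)} = 4 - f \left(7 + d\right)$ ($O{\left(f,d \right)} = 4 - f \left(d + \left(5 + 2\right)\right) = 4 - f \left(d + 7\right) = 4 - f \left(7 + d\right)$)
$I{\left(t \right)} = \frac{8}{-16 + t}$ ($I{\left(t \right)} = \frac{8}{t - 16} = \frac{8}{-16 + t}$)
$J = 201$
$s{\left(L \right)} = \frac{4225}{21}$ ($s{\left(L \right)} = 201 - \frac{8}{-16 - \left(38 - 12\right)} = 201 - \frac{8}{-16 + \left(4 - 42 + 12\right)} = 201 - \frac{8}{-16 - 26} = 201 - \frac{8}{-42} = 201 - 8 \left(- \frac{1}{42}\right) = 201 - - \frac{4}{21} = 201 + \frac{4}{21} = \frac{4225}{21}$)
$- s{\left(372 + 123 \right)} = \left(-1\right) \frac{4225}{21} = - \frac{4225}{21}$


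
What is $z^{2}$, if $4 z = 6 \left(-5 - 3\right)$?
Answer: $144$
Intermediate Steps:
$z = -12$ ($z = \frac{6 \left(-5 - 3\right)}{4} = \frac{6 \left(-8\right)}{4} = \frac{1}{4} \left(-48\right) = -12$)
$z^{2} = \left(-12\right)^{2} = 144$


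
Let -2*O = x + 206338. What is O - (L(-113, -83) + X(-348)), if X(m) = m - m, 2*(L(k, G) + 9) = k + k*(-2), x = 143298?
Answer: -349731/2 ≈ -1.7487e+5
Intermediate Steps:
L(k, G) = -9 - k/2 (L(k, G) = -9 + (k + k*(-2))/2 = -9 + (k - 2*k)/2 = -9 + (-k)/2 = -9 - k/2)
X(m) = 0
O = -174818 (O = -(143298 + 206338)/2 = -1/2*349636 = -174818)
O - (L(-113, -83) + X(-348)) = -174818 - ((-9 - 1/2*(-113)) + 0) = -174818 - ((-9 + 113/2) + 0) = -174818 - (95/2 + 0) = -174818 - 1*95/2 = -174818 - 95/2 = -349731/2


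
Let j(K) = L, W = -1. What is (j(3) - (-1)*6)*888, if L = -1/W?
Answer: 6216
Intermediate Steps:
L = 1 (L = -1/(-1) = -1*(-1) = 1)
j(K) = 1
(j(3) - (-1)*6)*888 = (1 - (-1)*6)*888 = (1 - 1*(-6))*888 = (1 + 6)*888 = 7*888 = 6216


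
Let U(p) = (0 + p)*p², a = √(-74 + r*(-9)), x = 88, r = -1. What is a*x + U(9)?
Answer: 729 + 88*I*√65 ≈ 729.0 + 709.48*I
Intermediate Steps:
a = I*√65 (a = √(-74 - 1*(-9)) = √(-74 + 9) = √(-65) = I*√65 ≈ 8.0623*I)
U(p) = p³ (U(p) = p*p² = p³)
a*x + U(9) = (I*√65)*88 + 9³ = 88*I*√65 + 729 = 729 + 88*I*√65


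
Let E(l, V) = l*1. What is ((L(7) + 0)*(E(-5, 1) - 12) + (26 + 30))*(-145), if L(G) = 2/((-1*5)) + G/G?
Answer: -6641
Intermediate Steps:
E(l, V) = l
L(G) = ⅗ (L(G) = 2/(-5) + 1 = 2*(-⅕) + 1 = -⅖ + 1 = ⅗)
((L(7) + 0)*(E(-5, 1) - 12) + (26 + 30))*(-145) = ((⅗ + 0)*(-5 - 12) + (26 + 30))*(-145) = ((⅗)*(-17) + 56)*(-145) = (-51/5 + 56)*(-145) = (229/5)*(-145) = -6641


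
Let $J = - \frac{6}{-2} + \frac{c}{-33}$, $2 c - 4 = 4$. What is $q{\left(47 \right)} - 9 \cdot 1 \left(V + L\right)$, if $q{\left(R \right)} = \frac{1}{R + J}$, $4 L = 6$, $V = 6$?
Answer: $- \frac{55536}{823} \approx -67.48$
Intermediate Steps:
$c = 4$ ($c = 2 + \frac{1}{2} \cdot 4 = 2 + 2 = 4$)
$L = \frac{3}{2}$ ($L = \frac{1}{4} \cdot 6 = \frac{3}{2} \approx 1.5$)
$J = \frac{95}{33}$ ($J = - \frac{6}{-2} + \frac{4}{-33} = \left(-6\right) \left(- \frac{1}{2}\right) + 4 \left(- \frac{1}{33}\right) = 3 - \frac{4}{33} = \frac{95}{33} \approx 2.8788$)
$q{\left(R \right)} = \frac{1}{\frac{95}{33} + R}$ ($q{\left(R \right)} = \frac{1}{R + \frac{95}{33}} = \frac{1}{\frac{95}{33} + R}$)
$q{\left(47 \right)} - 9 \cdot 1 \left(V + L\right) = \frac{33}{95 + 33 \cdot 47} - 9 \cdot 1 \left(6 + \frac{3}{2}\right) = \frac{33}{95 + 1551} - 9 \cdot 1 \cdot \frac{15}{2} = \frac{33}{1646} - \frac{135}{2} = - \frac{55536}{823}$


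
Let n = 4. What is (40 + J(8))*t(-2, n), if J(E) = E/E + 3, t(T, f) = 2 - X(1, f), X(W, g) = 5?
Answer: -132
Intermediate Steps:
t(T, f) = -3 (t(T, f) = 2 - 1*5 = 2 - 5 = -3)
J(E) = 4 (J(E) = 1 + 3 = 4)
(40 + J(8))*t(-2, n) = (40 + 4)*(-3) = 44*(-3) = -132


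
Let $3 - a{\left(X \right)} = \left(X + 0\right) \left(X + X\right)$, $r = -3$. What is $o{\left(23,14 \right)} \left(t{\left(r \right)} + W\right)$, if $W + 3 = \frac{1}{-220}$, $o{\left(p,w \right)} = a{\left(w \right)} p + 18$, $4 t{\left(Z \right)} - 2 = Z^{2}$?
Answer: $\frac{125006}{55} \approx 2272.8$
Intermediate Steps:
$t{\left(Z \right)} = \frac{1}{2} + \frac{Z^{2}}{4}$
$a{\left(X \right)} = 3 - 2 X^{2}$ ($a{\left(X \right)} = 3 - \left(X + 0\right) \left(X + X\right) = 3 - X 2 X = 3 - 2 X^{2}$)
$o{\left(p,w \right)} = 18 + p \left(3 - 2 w^{2}\right)$ ($o{\left(p,w \right)} = \left(3 - 2 w^{2}\right) p + 18 = p \left(3 - 2 w^{2}\right) + 18 = 18 + p \left(3 - 2 w^{2}\right)$)
$W = - \frac{661}{220}$ ($W = -3 + \frac{1}{-220} = -3 - \frac{1}{220} = - \frac{661}{220} \approx -3.0045$)
$o{\left(23,14 \right)} \left(t{\left(r \right)} + W\right) = \left(18 - 23 \left(-3 + 2 \cdot 14^{2}\right)\right) \left(\left(\frac{1}{2} + \frac{\left(-3\right)^{2}}{4}\right) - \frac{661}{220}\right) = \left(18 - 23 \left(-3 + 2 \cdot 196\right)\right) \left(\left(\frac{1}{2} + \frac{1}{4} \cdot 9\right) - \frac{661}{220}\right) = \left(18 - 23 \left(-3 + 392\right)\right) \left(\left(\frac{1}{2} + \frac{9}{4}\right) - \frac{661}{220}\right) = \left(18 - 23 \cdot 389\right) \left(\frac{11}{4} - \frac{661}{220}\right) = \left(18 - 8947\right) \left(- \frac{14}{55}\right) = \left(-8929\right) \left(- \frac{14}{55}\right) = \frac{125006}{55}$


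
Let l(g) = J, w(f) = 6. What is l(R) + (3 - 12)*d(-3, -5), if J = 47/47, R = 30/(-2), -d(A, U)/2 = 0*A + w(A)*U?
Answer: -539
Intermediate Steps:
d(A, U) = -12*U (d(A, U) = -2*(0*A + 6*U) = -2*(0 + 6*U) = -12*U)
R = -15 (R = 30*(-1/2) = -15)
J = 1 (J = 47*(1/47) = 1)
l(g) = 1
l(R) + (3 - 12)*d(-3, -5) = 1 + (3 - 12)*(-12*(-5)) = 1 - 9*60 = 1 - 540 = -539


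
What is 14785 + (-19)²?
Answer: 15146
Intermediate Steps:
14785 + (-19)² = 14785 + 361 = 15146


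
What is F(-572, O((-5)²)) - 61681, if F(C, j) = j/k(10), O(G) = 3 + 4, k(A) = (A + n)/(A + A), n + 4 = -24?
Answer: -555199/9 ≈ -61689.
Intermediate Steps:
n = -28 (n = -4 - 24 = -28)
k(A) = (-28 + A)/(2*A) (k(A) = (A - 28)/(A + A) = (-28 + A)/((2*A)) = (-28 + A)*(1/(2*A)) = (-28 + A)/(2*A))
O(G) = 7
F(C, j) = -10*j/9 (F(C, j) = j/(((½)*(-28 + 10)/10)) = j/(((½)*(⅒)*(-18))) = j/(-9/10) = j*(-10/9) = -10*j/9)
F(-572, O((-5)²)) - 61681 = -10/9*7 - 61681 = -70/9 - 61681 = -555199/9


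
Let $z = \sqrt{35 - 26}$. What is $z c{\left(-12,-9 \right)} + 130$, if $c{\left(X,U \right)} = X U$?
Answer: $454$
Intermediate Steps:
$c{\left(X,U \right)} = U X$
$z = 3$ ($z = \sqrt{9} = 3$)
$z c{\left(-12,-9 \right)} + 130 = 3 \left(\left(-9\right) \left(-12\right)\right) + 130 = 3 \cdot 108 + 130 = 324 + 130 = 454$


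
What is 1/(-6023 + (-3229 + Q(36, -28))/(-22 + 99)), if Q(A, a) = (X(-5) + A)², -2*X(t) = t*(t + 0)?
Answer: -308/1865791 ≈ -0.00016508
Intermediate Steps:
X(t) = -t²/2 (X(t) = -t*(t + 0)/2 = -t*t/2 = -t²/2)
Q(A, a) = (-25/2 + A)² (Q(A, a) = (-½*(-5)² + A)² = (-½*25 + A)² = (-25/2 + A)²)
1/(-6023 + (-3229 + Q(36, -28))/(-22 + 99)) = 1/(-6023 + (-3229 + (-25 + 2*36)²/4)/(-22 + 99)) = 1/(-6023 + (-3229 + (-25 + 72)²/4)/77) = 1/(-6023 + (-3229 + (¼)*47²)*(1/77)) = 1/(-6023 + (-3229 + (¼)*2209)*(1/77)) = 1/(-6023 + (-3229 + 2209/4)*(1/77)) = 1/(-6023 - 10707/4*1/77) = 1/(-6023 - 10707/308) = 1/(-1865791/308) = -308/1865791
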